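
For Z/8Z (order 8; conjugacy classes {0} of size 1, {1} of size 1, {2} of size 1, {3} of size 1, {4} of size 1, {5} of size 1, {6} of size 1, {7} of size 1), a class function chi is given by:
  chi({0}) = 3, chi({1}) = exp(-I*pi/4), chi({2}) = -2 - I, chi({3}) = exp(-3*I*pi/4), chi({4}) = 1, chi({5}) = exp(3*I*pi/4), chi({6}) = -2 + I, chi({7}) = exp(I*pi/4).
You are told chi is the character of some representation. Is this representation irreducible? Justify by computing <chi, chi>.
Not irreducible (reducible): <chi, chi> = 3 > 1.

Explanation: <chi, chi> = (1/|G|) sum_C |C| * |chi(C)|^2 = (1/8)[1*|3|^2 + 1*|exp(-I*pi/4)|^2 + 1*|-2 - I|^2 + 1*|exp(-3*I*pi/4)|^2 + 1*|1|^2 + 1*|exp(3*I*pi/4)|^2 + 1*|-2 + I|^2 + 1*|exp(I*pi/4)|^2]
  = (1/8)[(9) + (1) + (5) + (1) + (1) + (1) + (5) + (1)] = 24/8 = 3.
(Exp terms are combined using exp(i*s)*conj(exp(i*t)) = exp(i*(s-t)), and sums of them are collapsed using the identity that for every m > 1 the m distinct m-th roots of unity sum to 0, e.g. 1 + exp(2*I*pi/3) + exp(-2*I*pi/3) = 0.)
A character is irreducible iff <chi, chi> = 1, so this representation is reducible.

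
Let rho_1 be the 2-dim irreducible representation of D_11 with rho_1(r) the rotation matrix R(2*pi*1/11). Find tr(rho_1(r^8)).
chi_{rho_1}(r^8) = 2*cos(2*pi*1*8/11) = -2*cos(5*pi/11)

Argument: rho_1(r^8) is rotation by angle 2*pi*1*8/11, whose trace is 2*cos(2*pi*1*8/11) = -2*cos(5*pi/11).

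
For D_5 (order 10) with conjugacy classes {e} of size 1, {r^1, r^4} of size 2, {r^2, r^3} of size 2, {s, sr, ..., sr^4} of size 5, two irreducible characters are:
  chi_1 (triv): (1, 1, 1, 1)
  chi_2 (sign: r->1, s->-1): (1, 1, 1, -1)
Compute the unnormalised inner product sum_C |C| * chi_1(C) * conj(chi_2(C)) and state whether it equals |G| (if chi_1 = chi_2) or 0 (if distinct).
Sum = 0; so <chi_1, chi_2> = 0 (distinct irreducibles are orthogonal).

Explanation: Compute term by term over conjugacy classes (|C| * chi_1(C) * conj(chi_2(C))):
  1*(1)*conj(1) + 2*(1)*conj(1) + 2*(1)*conj(1) + 5*(1)*conj(-1)
  = (1) + (2) + (2) + (-5)
  = 0.
Dividing by |G| = 10 gives 0/10 = 0, matching the row-orthogonality relation <chi_1, chi_2> = [chi_1 = chi_2].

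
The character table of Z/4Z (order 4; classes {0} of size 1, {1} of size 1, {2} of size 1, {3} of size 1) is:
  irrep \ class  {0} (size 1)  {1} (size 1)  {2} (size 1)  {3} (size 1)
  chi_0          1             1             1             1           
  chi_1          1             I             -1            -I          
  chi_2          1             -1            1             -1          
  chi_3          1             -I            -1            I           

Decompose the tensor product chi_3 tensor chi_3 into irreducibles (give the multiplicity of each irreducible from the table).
chi_3 tensor chi_3 = chi_2 (all other irreducibles have multiplicity 0).

Explanation: The character of a tensor product is the pointwise product (chi_3 * chi_3)(C) = chi_3(C) * chi_3(C):
  {0}: (1)*(1), {1}: (-I)*(-I), {2}: (-1)*(-1), {3}: (I)*(I)
so (chi_3 * chi_3) takes values
  {0} -> 1, {1} -> -1, {2} -> 1, {3} -> -1.
Now take the inner product of this character with each irreducible chi from the table, <chi_3*chi_3, chi> = (1/4) sum_C |C| (chi_3*chi_3)(C) conj(chi(C)):
  <chi_3*chi_3, chi_0> = (1/4)[1*(1)*conj(1) + 1*(-1)*conj(1) + 1*(1)*conj(1) + 1*(-1)*conj(1)]
      = (1/4)[(1) + (-1) + (1) + (-1)] = 0/4 = 0
  <chi_3*chi_3, chi_1> = (1/4)[1*(1)*conj(1) + 1*(-1)*conj(I) + 1*(1)*conj(-1) + 1*(-1)*conj(-I)]
      = (1/4)[(1) + (I) + (-1) + (-I)] = 0/4 = 0
  <chi_3*chi_3, chi_2> = (1/4)[1*(1)*conj(1) + 1*(-1)*conj(-1) + 1*(1)*conj(1) + 1*(-1)*conj(-1)]
      = (1/4)[(1) + (1) + (1) + (1)] = 4/4 = 1
  <chi_3*chi_3, chi_3> = (1/4)[1*(1)*conj(1) + 1*(-1)*conj(-I) + 1*(1)*conj(-1) + 1*(-1)*conj(I)]
      = (1/4)[(1) + (-I) + (-1) + (I)] = 0/4 = 0
(Exp terms are combined using exp(i*s)*conj(exp(i*t)) = exp(i*(s-t)), and sums of them are collapsed using the identity that for every m > 1 the m distinct m-th roots of unity sum to 0, e.g. 1 + exp(2*I*pi/3) + exp(-2*I*pi/3) = 0.)
Hence the multiplicities are chi_2: 1. Dimension check: dim(chi_3)*dim(chi_3) = 1*1 = 1 and sum (mult * dim) = 1*1 = 1.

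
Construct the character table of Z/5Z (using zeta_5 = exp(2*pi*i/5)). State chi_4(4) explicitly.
Character table of Z/5Z (irreps indexed chi_0,...,chi_4 with chi_k(m) = zeta_5^(k*m), zeta_5 = exp(2*pi*i/5)):
  irrep \ class  {0} (size 1)  {1} (size 1)    {2} (size 1)    {3} (size 1)    {4} (size 1)  
  chi_0          1             1               1               1               1             
  chi_1          1             exp(2*I*pi/5)   exp(4*I*pi/5)   exp(-4*I*pi/5)  exp(-2*I*pi/5)
  chi_2          1             exp(4*I*pi/5)   exp(-2*I*pi/5)  exp(2*I*pi/5)   exp(-4*I*pi/5)
  chi_3          1             exp(-4*I*pi/5)  exp(2*I*pi/5)   exp(-2*I*pi/5)  exp(4*I*pi/5) 
  chi_4          1             exp(-2*I*pi/5)  exp(-4*I*pi/5)  exp(4*I*pi/5)   exp(2*I*pi/5) 

Spot check: chi_4(4) = zeta_5^(4*4) = zeta_5^16 = exp(2*I*pi/5).

Proof sketch: Z/5Z is abelian, so all 5 irreducible complex representations are 1-dimensional. They are given by chi_k(m) = zeta_5^(k*m) for k = 0,...,4. Row orthogonality: sum_m chi_k(m) conj(chi_l(m)) = 5 * [k = l].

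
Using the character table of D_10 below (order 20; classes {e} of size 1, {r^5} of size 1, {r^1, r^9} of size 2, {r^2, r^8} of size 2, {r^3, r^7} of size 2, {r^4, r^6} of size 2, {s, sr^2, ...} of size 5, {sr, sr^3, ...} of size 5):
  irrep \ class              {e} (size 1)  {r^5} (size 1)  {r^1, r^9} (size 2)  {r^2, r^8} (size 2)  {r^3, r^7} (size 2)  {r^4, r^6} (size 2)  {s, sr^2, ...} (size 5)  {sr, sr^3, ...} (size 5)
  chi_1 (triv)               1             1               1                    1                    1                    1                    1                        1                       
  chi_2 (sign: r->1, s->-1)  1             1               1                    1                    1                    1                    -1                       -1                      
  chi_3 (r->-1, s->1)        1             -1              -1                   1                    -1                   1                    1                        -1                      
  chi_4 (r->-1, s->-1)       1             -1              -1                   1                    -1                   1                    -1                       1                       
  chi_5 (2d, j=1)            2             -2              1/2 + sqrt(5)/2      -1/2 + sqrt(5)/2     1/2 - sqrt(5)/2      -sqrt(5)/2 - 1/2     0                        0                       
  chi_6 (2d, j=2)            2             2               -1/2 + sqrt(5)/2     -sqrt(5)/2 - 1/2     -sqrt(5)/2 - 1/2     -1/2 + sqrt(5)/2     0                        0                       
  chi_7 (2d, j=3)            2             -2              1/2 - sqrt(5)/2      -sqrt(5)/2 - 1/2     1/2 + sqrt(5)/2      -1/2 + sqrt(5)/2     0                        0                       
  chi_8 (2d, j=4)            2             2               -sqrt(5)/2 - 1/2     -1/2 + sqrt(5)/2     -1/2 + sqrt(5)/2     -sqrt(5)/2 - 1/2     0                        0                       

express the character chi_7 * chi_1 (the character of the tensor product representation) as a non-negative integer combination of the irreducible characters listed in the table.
chi_7 tensor chi_1 = chi_7 (all other irreducibles have multiplicity 0).

Justification: The character of a tensor product is the pointwise product (chi_7 * chi_1)(C) = chi_7(C) * chi_1(C):
  {e}: (2)*(1), {r^5}: (-2)*(1), {r^1, r^9}: (1/2 - sqrt(5)/2)*(1), {r^2, r^8}: (-sqrt(5)/2 - 1/2)*(1), {r^3, r^7}: (1/2 + sqrt(5)/2)*(1), {r^4, r^6}: (-1/2 + sqrt(5)/2)*(1), {s, sr^2, ...}: (0)*(1), {sr, sr^3, ...}: (0)*(1)
so (chi_7 * chi_1) takes values
  {e} -> 2, {r^5} -> -2, {r^1, r^9} -> 1/2 - sqrt(5)/2, {r^2, r^8} -> -sqrt(5)/2 - 1/2, {r^3, r^7} -> 1/2 + sqrt(5)/2, {r^4, r^6} -> -1/2 + sqrt(5)/2, {s, sr^2, ...} -> 0, {sr, sr^3, ...} -> 0.
Now take the inner product of this character with each irreducible chi from the table, <chi_7*chi_1, chi> = (1/20) sum_C |C| (chi_7*chi_1)(C) conj(chi(C)):
  <chi_7*chi_1, chi_1> = (1/20)[1*(2)*conj(1) + 1*(-2)*conj(1) + 2*(1/2 - sqrt(5)/2)*conj(1) + 2*(-sqrt(5)/2 - 1/2)*conj(1) + 2*(1/2 + sqrt(5)/2)*conj(1) + 2*(-1/2 + sqrt(5)/2)*conj(1) + 5*(0)*conj(1) + 5*(0)*conj(1)]
      = (1/20)[(2) + (-2) + (1 - sqrt(5)) + (-sqrt(5) - 1) + (1 + sqrt(5)) + (-1 + sqrt(5)) + (0) + (0)] = 0/20 = 0
  <chi_7*chi_1, chi_2> = (1/20)[1*(2)*conj(1) + 1*(-2)*conj(1) + 2*(1/2 - sqrt(5)/2)*conj(1) + 2*(-sqrt(5)/2 - 1/2)*conj(1) + 2*(1/2 + sqrt(5)/2)*conj(1) + 2*(-1/2 + sqrt(5)/2)*conj(1) + 5*(0)*conj(-1) + 5*(0)*conj(-1)]
      = (1/20)[(2) + (-2) + (1 - sqrt(5)) + (-sqrt(5) - 1) + (1 + sqrt(5)) + (-1 + sqrt(5)) + (0) + (0)] = 0/20 = 0
  <chi_7*chi_1, chi_3> = (1/20)[1*(2)*conj(1) + 1*(-2)*conj(-1) + 2*(1/2 - sqrt(5)/2)*conj(-1) + 2*(-sqrt(5)/2 - 1/2)*conj(1) + 2*(1/2 + sqrt(5)/2)*conj(-1) + 2*(-1/2 + sqrt(5)/2)*conj(1) + 5*(0)*conj(1) + 5*(0)*conj(-1)]
      = (1/20)[(2) + (2) + (-1 + sqrt(5)) + (-sqrt(5) - 1) + (-sqrt(5) - 1) + (-1 + sqrt(5)) + (0) + (0)] = 0/20 = 0
  <chi_7*chi_1, chi_4> = (1/20)[1*(2)*conj(1) + 1*(-2)*conj(-1) + 2*(1/2 - sqrt(5)/2)*conj(-1) + 2*(-sqrt(5)/2 - 1/2)*conj(1) + 2*(1/2 + sqrt(5)/2)*conj(-1) + 2*(-1/2 + sqrt(5)/2)*conj(1) + 5*(0)*conj(-1) + 5*(0)*conj(1)]
      = (1/20)[(2) + (2) + (-1 + sqrt(5)) + (-sqrt(5) - 1) + (-sqrt(5) - 1) + (-1 + sqrt(5)) + (0) + (0)] = 0/20 = 0
  <chi_7*chi_1, chi_5> = (1/20)[1*(2)*conj(2) + 1*(-2)*conj(-2) + 2*(1/2 - sqrt(5)/2)*conj(1/2 + sqrt(5)/2) + 2*(-sqrt(5)/2 - 1/2)*conj(-1/2 + sqrt(5)/2) + 2*(1/2 + sqrt(5)/2)*conj(1/2 - sqrt(5)/2) + 2*(-1/2 + sqrt(5)/2)*conj(-sqrt(5)/2 - 1/2) + 5*(0)*conj(0) + 5*(0)*conj(0)]
      = (1/20)[(4) + (4) + (-2) + (-2) + (-2) + (-2) + (0) + (0)] = 0/20 = 0
  <chi_7*chi_1, chi_6> = (1/20)[1*(2)*conj(2) + 1*(-2)*conj(2) + 2*(1/2 - sqrt(5)/2)*conj(-1/2 + sqrt(5)/2) + 2*(-sqrt(5)/2 - 1/2)*conj(-sqrt(5)/2 - 1/2) + 2*(1/2 + sqrt(5)/2)*conj(-sqrt(5)/2 - 1/2) + 2*(-1/2 + sqrt(5)/2)*conj(-1/2 + sqrt(5)/2) + 5*(0)*conj(0) + 5*(0)*conj(0)]
      = (1/20)[(4) + (-4) + (-3 + sqrt(5)) + (sqrt(5) + 3) + (-3 - sqrt(5)) + (3 - sqrt(5)) + (0) + (0)] = 0/20 = 0
  <chi_7*chi_1, chi_7> = (1/20)[1*(2)*conj(2) + 1*(-2)*conj(-2) + 2*(1/2 - sqrt(5)/2)*conj(1/2 - sqrt(5)/2) + 2*(-sqrt(5)/2 - 1/2)*conj(-sqrt(5)/2 - 1/2) + 2*(1/2 + sqrt(5)/2)*conj(1/2 + sqrt(5)/2) + 2*(-1/2 + sqrt(5)/2)*conj(-1/2 + sqrt(5)/2) + 5*(0)*conj(0) + 5*(0)*conj(0)]
      = (1/20)[(4) + (4) + (3 - sqrt(5)) + (sqrt(5) + 3) + (sqrt(5) + 3) + (3 - sqrt(5)) + (0) + (0)] = 20/20 = 1
  <chi_7*chi_1, chi_8> = (1/20)[1*(2)*conj(2) + 1*(-2)*conj(2) + 2*(1/2 - sqrt(5)/2)*conj(-sqrt(5)/2 - 1/2) + 2*(-sqrt(5)/2 - 1/2)*conj(-1/2 + sqrt(5)/2) + 2*(1/2 + sqrt(5)/2)*conj(-1/2 + sqrt(5)/2) + 2*(-1/2 + sqrt(5)/2)*conj(-sqrt(5)/2 - 1/2) + 5*(0)*conj(0) + 5*(0)*conj(0)]
      = (1/20)[(4) + (-4) + (2) + (-2) + (2) + (-2) + (0) + (0)] = 0/20 = 0
Hence the multiplicities are chi_7: 1. Dimension check: dim(chi_7)*dim(chi_1) = 2*1 = 2 and sum (mult * dim) = 1*2 = 2.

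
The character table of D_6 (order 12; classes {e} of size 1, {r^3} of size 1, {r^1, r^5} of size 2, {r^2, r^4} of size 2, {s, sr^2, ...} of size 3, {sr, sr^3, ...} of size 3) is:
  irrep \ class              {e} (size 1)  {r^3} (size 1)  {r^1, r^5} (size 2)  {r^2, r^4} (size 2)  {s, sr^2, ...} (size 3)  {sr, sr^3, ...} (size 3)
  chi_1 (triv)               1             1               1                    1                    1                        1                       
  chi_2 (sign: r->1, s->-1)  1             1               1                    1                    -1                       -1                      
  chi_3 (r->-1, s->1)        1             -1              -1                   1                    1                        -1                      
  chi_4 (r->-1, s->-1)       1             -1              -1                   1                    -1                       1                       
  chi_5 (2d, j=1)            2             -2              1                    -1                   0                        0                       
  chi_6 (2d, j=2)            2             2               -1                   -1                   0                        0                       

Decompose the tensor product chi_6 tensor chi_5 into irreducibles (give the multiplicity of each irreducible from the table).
chi_6 tensor chi_5 = chi_3 + chi_4 + chi_5 (all other irreducibles have multiplicity 0).

Explanation: The character of a tensor product is the pointwise product (chi_6 * chi_5)(C) = chi_6(C) * chi_5(C):
  {e}: (2)*(2), {r^3}: (2)*(-2), {r^1, r^5}: (-1)*(1), {r^2, r^4}: (-1)*(-1), {s, sr^2, ...}: (0)*(0), {sr, sr^3, ...}: (0)*(0)
so (chi_6 * chi_5) takes values
  {e} -> 4, {r^3} -> -4, {r^1, r^5} -> -1, {r^2, r^4} -> 1, {s, sr^2, ...} -> 0, {sr, sr^3, ...} -> 0.
Now take the inner product of this character with each irreducible chi from the table, <chi_6*chi_5, chi> = (1/12) sum_C |C| (chi_6*chi_5)(C) conj(chi(C)):
  <chi_6*chi_5, chi_1> = (1/12)[1*(4)*conj(1) + 1*(-4)*conj(1) + 2*(-1)*conj(1) + 2*(1)*conj(1) + 3*(0)*conj(1) + 3*(0)*conj(1)]
      = (1/12)[(4) + (-4) + (-2) + (2) + (0) + (0)] = 0/12 = 0
  <chi_6*chi_5, chi_2> = (1/12)[1*(4)*conj(1) + 1*(-4)*conj(1) + 2*(-1)*conj(1) + 2*(1)*conj(1) + 3*(0)*conj(-1) + 3*(0)*conj(-1)]
      = (1/12)[(4) + (-4) + (-2) + (2) + (0) + (0)] = 0/12 = 0
  <chi_6*chi_5, chi_3> = (1/12)[1*(4)*conj(1) + 1*(-4)*conj(-1) + 2*(-1)*conj(-1) + 2*(1)*conj(1) + 3*(0)*conj(1) + 3*(0)*conj(-1)]
      = (1/12)[(4) + (4) + (2) + (2) + (0) + (0)] = 12/12 = 1
  <chi_6*chi_5, chi_4> = (1/12)[1*(4)*conj(1) + 1*(-4)*conj(-1) + 2*(-1)*conj(-1) + 2*(1)*conj(1) + 3*(0)*conj(-1) + 3*(0)*conj(1)]
      = (1/12)[(4) + (4) + (2) + (2) + (0) + (0)] = 12/12 = 1
  <chi_6*chi_5, chi_5> = (1/12)[1*(4)*conj(2) + 1*(-4)*conj(-2) + 2*(-1)*conj(1) + 2*(1)*conj(-1) + 3*(0)*conj(0) + 3*(0)*conj(0)]
      = (1/12)[(8) + (8) + (-2) + (-2) + (0) + (0)] = 12/12 = 1
  <chi_6*chi_5, chi_6> = (1/12)[1*(4)*conj(2) + 1*(-4)*conj(2) + 2*(-1)*conj(-1) + 2*(1)*conj(-1) + 3*(0)*conj(0) + 3*(0)*conj(0)]
      = (1/12)[(8) + (-8) + (2) + (-2) + (0) + (0)] = 0/12 = 0
Hence the multiplicities are chi_3: 1, chi_4: 1, chi_5: 1. Dimension check: dim(chi_6)*dim(chi_5) = 2*2 = 4 and sum (mult * dim) = 1*1 + 1*1 + 1*2 = 4.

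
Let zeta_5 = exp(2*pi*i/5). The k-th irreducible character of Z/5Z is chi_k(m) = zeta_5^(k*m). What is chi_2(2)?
chi_2(2) = zeta_5^4 = exp(-2*I*pi/5)

Details: chi_2(2) = zeta_5^(2*2) = zeta_5^4. Since zeta_5^5 = 1, this equals zeta_5^4 = exp(2*pi*i*4/5) = exp(-2*I*pi/5).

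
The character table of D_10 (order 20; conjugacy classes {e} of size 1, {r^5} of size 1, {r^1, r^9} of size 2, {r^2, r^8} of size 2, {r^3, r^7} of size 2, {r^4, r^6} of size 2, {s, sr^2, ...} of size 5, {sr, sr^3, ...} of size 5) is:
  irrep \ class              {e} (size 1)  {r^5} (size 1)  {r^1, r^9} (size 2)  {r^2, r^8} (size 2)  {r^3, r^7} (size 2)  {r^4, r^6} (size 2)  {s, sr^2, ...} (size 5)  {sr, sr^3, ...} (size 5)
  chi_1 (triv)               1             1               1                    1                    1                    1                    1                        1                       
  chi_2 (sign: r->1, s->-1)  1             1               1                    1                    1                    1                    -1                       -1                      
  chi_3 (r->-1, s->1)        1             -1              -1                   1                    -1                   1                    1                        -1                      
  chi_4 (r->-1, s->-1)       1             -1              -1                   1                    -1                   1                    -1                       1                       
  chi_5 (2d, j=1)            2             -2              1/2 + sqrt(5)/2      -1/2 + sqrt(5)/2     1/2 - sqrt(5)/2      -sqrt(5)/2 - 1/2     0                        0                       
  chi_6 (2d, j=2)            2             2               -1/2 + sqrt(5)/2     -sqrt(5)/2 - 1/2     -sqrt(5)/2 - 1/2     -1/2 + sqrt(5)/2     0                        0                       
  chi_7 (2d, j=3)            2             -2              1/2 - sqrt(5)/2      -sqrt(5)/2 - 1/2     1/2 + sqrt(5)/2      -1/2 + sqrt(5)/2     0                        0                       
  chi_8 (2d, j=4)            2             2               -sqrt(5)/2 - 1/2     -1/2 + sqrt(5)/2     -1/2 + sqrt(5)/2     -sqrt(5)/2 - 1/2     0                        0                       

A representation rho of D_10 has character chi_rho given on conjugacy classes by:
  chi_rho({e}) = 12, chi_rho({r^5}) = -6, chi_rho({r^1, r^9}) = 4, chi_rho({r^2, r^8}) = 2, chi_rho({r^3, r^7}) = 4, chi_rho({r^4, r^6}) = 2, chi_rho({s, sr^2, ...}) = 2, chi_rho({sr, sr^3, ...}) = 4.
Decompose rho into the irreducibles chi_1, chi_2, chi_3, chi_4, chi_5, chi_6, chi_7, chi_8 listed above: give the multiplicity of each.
Multiplicities: chi_1: 3, chi_2: 0, chi_3: 0, chi_4: 1, chi_5: 2, chi_6: 0, chi_7: 2, chi_8: 0.

Working: Use <chi_rho, chi> = (1/|G|) sum_C |C| * chi_rho(C) * conj(chi(C)) with |G| = 20 for each irreducible chi in the table:
  <chi_rho, chi_1> = (1/20)[1*(12)*conj(1) + 1*(-6)*conj(1) + 2*(4)*conj(1) + 2*(2)*conj(1) + 2*(4)*conj(1) + 2*(2)*conj(1) + 5*(2)*conj(1) + 5*(4)*conj(1)]
      = (1/20)[(12) + (-6) + (8) + (4) + (8) + (4) + (10) + (20)] = 60/20 = 3
  <chi_rho, chi_2> = (1/20)[1*(12)*conj(1) + 1*(-6)*conj(1) + 2*(4)*conj(1) + 2*(2)*conj(1) + 2*(4)*conj(1) + 2*(2)*conj(1) + 5*(2)*conj(-1) + 5*(4)*conj(-1)]
      = (1/20)[(12) + (-6) + (8) + (4) + (8) + (4) + (-10) + (-20)] = 0/20 = 0
  <chi_rho, chi_3> = (1/20)[1*(12)*conj(1) + 1*(-6)*conj(-1) + 2*(4)*conj(-1) + 2*(2)*conj(1) + 2*(4)*conj(-1) + 2*(2)*conj(1) + 5*(2)*conj(1) + 5*(4)*conj(-1)]
      = (1/20)[(12) + (6) + (-8) + (4) + (-8) + (4) + (10) + (-20)] = 0/20 = 0
  <chi_rho, chi_4> = (1/20)[1*(12)*conj(1) + 1*(-6)*conj(-1) + 2*(4)*conj(-1) + 2*(2)*conj(1) + 2*(4)*conj(-1) + 2*(2)*conj(1) + 5*(2)*conj(-1) + 5*(4)*conj(1)]
      = (1/20)[(12) + (6) + (-8) + (4) + (-8) + (4) + (-10) + (20)] = 20/20 = 1
  <chi_rho, chi_5> = (1/20)[1*(12)*conj(2) + 1*(-6)*conj(-2) + 2*(4)*conj(1/2 + sqrt(5)/2) + 2*(2)*conj(-1/2 + sqrt(5)/2) + 2*(4)*conj(1/2 - sqrt(5)/2) + 2*(2)*conj(-sqrt(5)/2 - 1/2) + 5*(2)*conj(0) + 5*(4)*conj(0)]
      = (1/20)[(24) + (12) + (4 + 4*sqrt(5)) + (-2 + 2*sqrt(5)) + (4 - 4*sqrt(5)) + (-2*sqrt(5) - 2) + (0) + (0)] = 40/20 = 2
  <chi_rho, chi_6> = (1/20)[1*(12)*conj(2) + 1*(-6)*conj(2) + 2*(4)*conj(-1/2 + sqrt(5)/2) + 2*(2)*conj(-sqrt(5)/2 - 1/2) + 2*(4)*conj(-sqrt(5)/2 - 1/2) + 2*(2)*conj(-1/2 + sqrt(5)/2) + 5*(2)*conj(0) + 5*(4)*conj(0)]
      = (1/20)[(24) + (-12) + (-4 + 4*sqrt(5)) + (-2*sqrt(5) - 2) + (-4*sqrt(5) - 4) + (-2 + 2*sqrt(5)) + (0) + (0)] = 0/20 = 0
  <chi_rho, chi_7> = (1/20)[1*(12)*conj(2) + 1*(-6)*conj(-2) + 2*(4)*conj(1/2 - sqrt(5)/2) + 2*(2)*conj(-sqrt(5)/2 - 1/2) + 2*(4)*conj(1/2 + sqrt(5)/2) + 2*(2)*conj(-1/2 + sqrt(5)/2) + 5*(2)*conj(0) + 5*(4)*conj(0)]
      = (1/20)[(24) + (12) + (4 - 4*sqrt(5)) + (-2*sqrt(5) - 2) + (4 + 4*sqrt(5)) + (-2 + 2*sqrt(5)) + (0) + (0)] = 40/20 = 2
  <chi_rho, chi_8> = (1/20)[1*(12)*conj(2) + 1*(-6)*conj(2) + 2*(4)*conj(-sqrt(5)/2 - 1/2) + 2*(2)*conj(-1/2 + sqrt(5)/2) + 2*(4)*conj(-1/2 + sqrt(5)/2) + 2*(2)*conj(-sqrt(5)/2 - 1/2) + 5*(2)*conj(0) + 5*(4)*conj(0)]
      = (1/20)[(24) + (-12) + (-4*sqrt(5) - 4) + (-2 + 2*sqrt(5)) + (-4 + 4*sqrt(5)) + (-2*sqrt(5) - 2) + (0) + (0)] = 0/20 = 0
Dimension check: dim(rho) = sum (mult * dim) = 3*1 + 0*1 + 0*1 + 1*1 + 2*2 + 0*2 + 2*2 + 0*2 = 12 = chi_rho(e) = 12.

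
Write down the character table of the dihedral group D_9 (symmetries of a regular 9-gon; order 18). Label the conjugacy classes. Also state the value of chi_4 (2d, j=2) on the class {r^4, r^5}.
Conjugacy classes: {e} of size 1, {r^1, r^8} of size 2, {r^2, r^7} of size 2, {r^3, r^6} of size 2, {r^4, r^5} of size 2, {s, sr, ..., sr^8} of size 9.
Character table:
  irrep \ class              {e} (size 1)  {r^1, r^8} (size 2)  {r^2, r^7} (size 2)  {r^3, r^6} (size 2)  {r^4, r^5} (size 2)  {s, sr, ..., sr^8} (size 9)
  chi_1 (triv)               1             1                    1                    1                    1                    1                          
  chi_2 (sign: r->1, s->-1)  1             1                    1                    1                    1                    -1                         
  chi_3 (2d, j=1)            2             2*cos(2*pi/9)        2*cos(4*pi/9)        -1                   -2*cos(pi/9)         0                          
  chi_4 (2d, j=2)            2             2*cos(4*pi/9)        -2*cos(pi/9)         -1                   2*cos(2*pi/9)        0                          
  chi_5 (2d, j=3)            2             -1                   -1                   2                    -1                   0                          
  chi_6 (2d, j=4)            2             -2*cos(pi/9)         2*cos(2*pi/9)        -1                   2*cos(4*pi/9)        0                          

Spot check: chi_4 (2d, j=2) on {r^4, r^5} = 2*cos(2*pi/9).

Justification: D_9 has order 2*9 = 18 with 6 conjugacy classes, hence 6 irreducibles. Sum of squared dims 1 + 1 + 4 + 4 + 4 + 4 = 18 = |G|. Linear characters come from the abelianisation; the 2-dimensional irreps have character r^k -> 2*cos(2*pi*j*k/9), reflections -> 0.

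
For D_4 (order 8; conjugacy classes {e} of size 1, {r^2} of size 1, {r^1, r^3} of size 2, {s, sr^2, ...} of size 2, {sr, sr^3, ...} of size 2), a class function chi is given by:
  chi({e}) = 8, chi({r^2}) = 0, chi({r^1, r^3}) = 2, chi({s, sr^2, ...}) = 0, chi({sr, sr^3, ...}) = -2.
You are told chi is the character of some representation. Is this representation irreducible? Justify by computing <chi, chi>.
Not irreducible (reducible): <chi, chi> = 10 > 1.

Solution. <chi, chi> = (1/|G|) sum_C |C| * |chi(C)|^2 = (1/8)[1*|8|^2 + 1*|0|^2 + 2*|2|^2 + 2*|0|^2 + 2*|-2|^2]
  = (1/8)[(64) + (0) + (8) + (0) + (8)] = 80/8 = 10.
A character is irreducible iff <chi, chi> = 1, so this representation is reducible.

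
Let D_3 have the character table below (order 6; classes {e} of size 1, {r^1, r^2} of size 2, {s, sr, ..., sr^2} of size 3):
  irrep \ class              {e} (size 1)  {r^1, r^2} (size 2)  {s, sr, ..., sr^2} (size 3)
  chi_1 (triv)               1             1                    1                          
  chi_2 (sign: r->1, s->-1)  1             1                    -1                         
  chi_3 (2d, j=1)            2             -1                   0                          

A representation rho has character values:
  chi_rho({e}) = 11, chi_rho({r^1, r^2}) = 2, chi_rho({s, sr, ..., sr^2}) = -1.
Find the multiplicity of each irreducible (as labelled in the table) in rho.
Multiplicities: chi_1: 2, chi_2: 3, chi_3: 3.

Argument: Use <chi_rho, chi> = (1/|G|) sum_C |C| * chi_rho(C) * conj(chi(C)) with |G| = 6 for each irreducible chi in the table:
  <chi_rho, chi_1> = (1/6)[1*(11)*conj(1) + 2*(2)*conj(1) + 3*(-1)*conj(1)]
      = (1/6)[(11) + (4) + (-3)] = 12/6 = 2
  <chi_rho, chi_2> = (1/6)[1*(11)*conj(1) + 2*(2)*conj(1) + 3*(-1)*conj(-1)]
      = (1/6)[(11) + (4) + (3)] = 18/6 = 3
  <chi_rho, chi_3> = (1/6)[1*(11)*conj(2) + 2*(2)*conj(-1) + 3*(-1)*conj(0)]
      = (1/6)[(22) + (-4) + (0)] = 18/6 = 3
Dimension check: dim(rho) = sum (mult * dim) = 2*1 + 3*1 + 3*2 = 11 = chi_rho(e) = 11.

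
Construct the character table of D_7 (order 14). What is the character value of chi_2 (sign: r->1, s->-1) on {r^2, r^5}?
Conjugacy classes: {e} of size 1, {r^1, r^6} of size 2, {r^2, r^5} of size 2, {r^3, r^4} of size 2, {s, sr, ..., sr^6} of size 7.
Character table:
  irrep \ class              {e} (size 1)  {r^1, r^6} (size 2)  {r^2, r^5} (size 2)  {r^3, r^4} (size 2)  {s, sr, ..., sr^6} (size 7)
  chi_1 (triv)               1             1                    1                    1                    1                          
  chi_2 (sign: r->1, s->-1)  1             1                    1                    1                    -1                         
  chi_3 (2d, j=1)            2             2*cos(2*pi/7)        -2*cos(3*pi/7)       -2*cos(pi/7)         0                          
  chi_4 (2d, j=2)            2             -2*cos(3*pi/7)       -2*cos(pi/7)         2*cos(2*pi/7)        0                          
  chi_5 (2d, j=3)            2             -2*cos(pi/7)         2*cos(2*pi/7)        -2*cos(3*pi/7)       0                          

Spot check: chi_2 (sign: r->1, s->-1) on {r^2, r^5} = 1.

Why: D_7 has order 2*7 = 14 with 5 conjugacy classes, hence 5 irreducibles. Sum of squared dims 1 + 1 + 4 + 4 + 4 = 14 = |G|. Linear characters come from the abelianisation; the 2-dimensional irreps have character r^k -> 2*cos(2*pi*j*k/7), reflections -> 0.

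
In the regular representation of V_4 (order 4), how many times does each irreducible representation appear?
Each irreducible V_i of dimension d_i appears with multiplicity d_i, i.e. rho_reg = (direct sum over all irreducibles V_i) d_i V_i. The irreducible dimensions for V_4 are 1, 1, 1, 1: 4 irreducibles of dimension 1, each with multiplicity 1. Total dimension 4*1*1 = 4 = |G|.

Details: General theorem: in the regular representation of a finite group G, each irreducible appears with multiplicity equal to its dimension. Check: dim(rho_reg) = sum d_i^2 = 1 + 1 + 1 + 1 = 4 = |G|.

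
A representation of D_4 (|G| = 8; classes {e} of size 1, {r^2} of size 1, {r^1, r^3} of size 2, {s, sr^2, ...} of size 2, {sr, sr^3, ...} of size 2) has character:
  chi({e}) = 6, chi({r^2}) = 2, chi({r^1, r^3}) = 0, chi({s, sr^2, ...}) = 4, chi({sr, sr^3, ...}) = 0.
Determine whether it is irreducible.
Not irreducible (reducible): <chi, chi> = 9 > 1.

Explanation: <chi, chi> = (1/|G|) sum_C |C| * |chi(C)|^2 = (1/8)[1*|6|^2 + 1*|2|^2 + 2*|0|^2 + 2*|4|^2 + 2*|0|^2]
  = (1/8)[(36) + (4) + (0) + (32) + (0)] = 72/8 = 9.
A character is irreducible iff <chi, chi> = 1, so this representation is reducible.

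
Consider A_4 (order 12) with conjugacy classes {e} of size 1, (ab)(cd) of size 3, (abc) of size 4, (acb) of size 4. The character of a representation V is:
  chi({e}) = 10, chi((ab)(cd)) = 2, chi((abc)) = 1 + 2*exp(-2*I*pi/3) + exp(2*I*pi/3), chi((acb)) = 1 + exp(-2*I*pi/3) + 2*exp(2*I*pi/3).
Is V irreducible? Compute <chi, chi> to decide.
Not irreducible (reducible): <chi, chi> = 10 > 1.

Reasoning: <chi, chi> = (1/|G|) sum_C |C| * |chi(C)|^2 = (1/12)[1*|10|^2 + 3*|2|^2 + 4*|1 + 2*exp(-2*I*pi/3) + exp(2*I*pi/3)|^2 + 4*|1 + exp(-2*I*pi/3) + 2*exp(2*I*pi/3)|^2]
  = (1/12)[(100) + (12) + (4) + (4)] = 120/12 = 10.
(Exp terms are combined using exp(i*s)*conj(exp(i*t)) = exp(i*(s-t)), and sums of them are collapsed using the identity that for every m > 1 the m distinct m-th roots of unity sum to 0, e.g. 1 + exp(2*I*pi/3) + exp(-2*I*pi/3) = 0.)
A character is irreducible iff <chi, chi> = 1, so this representation is reducible.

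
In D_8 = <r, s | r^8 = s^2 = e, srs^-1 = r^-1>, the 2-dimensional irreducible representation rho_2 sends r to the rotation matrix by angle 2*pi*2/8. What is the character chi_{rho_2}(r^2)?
chi_{rho_2}(r^2) = 2*cos(2*pi*2*2/8) = -2

Proof sketch: rho_2(r^2) is rotation by angle 2*pi*2*2/8, whose trace is 2*cos(2*pi*2*2/8) = -2.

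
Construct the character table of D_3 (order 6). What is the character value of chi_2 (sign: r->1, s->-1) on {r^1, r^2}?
Conjugacy classes: {e} of size 1, {r^1, r^2} of size 2, {s, sr, ..., sr^2} of size 3.
Character table:
  irrep \ class              {e} (size 1)  {r^1, r^2} (size 2)  {s, sr, ..., sr^2} (size 3)
  chi_1 (triv)               1             1                    1                          
  chi_2 (sign: r->1, s->-1)  1             1                    -1                         
  chi_3 (2d, j=1)            2             -1                   0                          

Spot check: chi_2 (sign: r->1, s->-1) on {r^1, r^2} = 1.

Justification: D_3 has order 2*3 = 6 with 3 conjugacy classes, hence 3 irreducibles. Sum of squared dims 1 + 1 + 4 = 6 = |G|. Linear characters come from the abelianisation; the 2-dimensional irreps have character r^k -> 2*cos(2*pi*j*k/3), reflections -> 0.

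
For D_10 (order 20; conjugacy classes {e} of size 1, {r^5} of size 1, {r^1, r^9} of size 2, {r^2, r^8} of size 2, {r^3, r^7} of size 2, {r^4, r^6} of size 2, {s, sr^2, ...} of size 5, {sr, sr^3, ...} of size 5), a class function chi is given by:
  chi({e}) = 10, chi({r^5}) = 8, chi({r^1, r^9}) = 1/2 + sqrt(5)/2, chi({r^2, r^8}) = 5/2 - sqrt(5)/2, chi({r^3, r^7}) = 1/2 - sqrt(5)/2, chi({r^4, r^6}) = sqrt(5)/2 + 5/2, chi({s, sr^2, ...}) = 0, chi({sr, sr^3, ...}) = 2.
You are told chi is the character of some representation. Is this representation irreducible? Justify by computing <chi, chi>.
Not irreducible (reducible): <chi, chi> = 11 > 1.

Reasoning: <chi, chi> = (1/|G|) sum_C |C| * |chi(C)|^2 = (1/20)[1*|10|^2 + 1*|8|^2 + 2*|1/2 + sqrt(5)/2|^2 + 2*|5/2 - sqrt(5)/2|^2 + 2*|1/2 - sqrt(5)/2|^2 + 2*|sqrt(5)/2 + 5/2|^2 + 5*|0|^2 + 5*|2|^2]
  = (1/20)[(100) + (64) + (sqrt(5) + 3) + (15 - 5*sqrt(5)) + (3 - sqrt(5)) + (5*sqrt(5) + 15) + (0) + (20)] = 220/20 = 11.
A character is irreducible iff <chi, chi> = 1, so this representation is reducible.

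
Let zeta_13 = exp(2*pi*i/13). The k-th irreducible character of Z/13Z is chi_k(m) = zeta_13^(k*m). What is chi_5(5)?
chi_5(5) = zeta_13^25 = exp(-2*I*pi/13)

Explanation: chi_5(5) = zeta_13^(5*5) = zeta_13^25. Since zeta_13^13 = 1, this equals zeta_13^12 = exp(2*pi*i*12/13) = exp(-2*I*pi/13).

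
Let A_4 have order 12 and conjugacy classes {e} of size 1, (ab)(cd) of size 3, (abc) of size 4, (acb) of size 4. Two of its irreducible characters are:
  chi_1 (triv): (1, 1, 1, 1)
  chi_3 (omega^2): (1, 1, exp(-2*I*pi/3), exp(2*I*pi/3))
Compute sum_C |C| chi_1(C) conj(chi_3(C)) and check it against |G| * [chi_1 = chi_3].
Sum = 0; so <chi_1, chi_3> = 0 (distinct irreducibles are orthogonal).

Argument: Compute term by term over conjugacy classes (|C| * chi_1(C) * conj(chi_3(C))):
  1*(1)*conj(1) + 3*(1)*conj(1) + 4*(1)*conj(exp(-2*I*pi/3)) + 4*(1)*conj(exp(2*I*pi/3))
  = (1) + (3) + (4*exp(2*I*pi/3)) + (4*exp(-2*I*pi/3))
  = 0.
(Exp terms are combined using exp(i*s)*conj(exp(i*t)) = exp(i*(s-t)), and sums of them are collapsed using the identity that for every m > 1 the m distinct m-th roots of unity sum to 0, e.g. 1 + exp(2*I*pi/3) + exp(-2*I*pi/3) = 0.)
Dividing by |G| = 12 gives 0/12 = 0, matching the row-orthogonality relation <chi_1, chi_3> = [chi_1 = chi_3].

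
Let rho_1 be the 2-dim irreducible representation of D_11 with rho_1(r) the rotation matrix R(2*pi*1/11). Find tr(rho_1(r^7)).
chi_{rho_1}(r^7) = 2*cos(2*pi*1*7/11) = -2*cos(3*pi/11)

Details: rho_1(r^7) is rotation by angle 2*pi*1*7/11, whose trace is 2*cos(2*pi*1*7/11) = -2*cos(3*pi/11).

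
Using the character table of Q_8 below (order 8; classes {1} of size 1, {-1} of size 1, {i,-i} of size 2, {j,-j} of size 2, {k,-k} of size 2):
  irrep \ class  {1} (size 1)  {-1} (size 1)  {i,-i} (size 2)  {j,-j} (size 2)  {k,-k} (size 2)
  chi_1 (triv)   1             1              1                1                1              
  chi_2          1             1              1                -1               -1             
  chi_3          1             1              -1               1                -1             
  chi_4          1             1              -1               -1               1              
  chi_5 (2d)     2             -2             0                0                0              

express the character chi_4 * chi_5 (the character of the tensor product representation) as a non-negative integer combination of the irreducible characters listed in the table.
chi_4 tensor chi_5 = chi_5 (all other irreducibles have multiplicity 0).

Why: The character of a tensor product is the pointwise product (chi_4 * chi_5)(C) = chi_4(C) * chi_5(C):
  {1}: (1)*(2), {-1}: (1)*(-2), {i,-i}: (-1)*(0), {j,-j}: (-1)*(0), {k,-k}: (1)*(0)
so (chi_4 * chi_5) takes values
  {1} -> 2, {-1} -> -2, {i,-i} -> 0, {j,-j} -> 0, {k,-k} -> 0.
Now take the inner product of this character with each irreducible chi from the table, <chi_4*chi_5, chi> = (1/8) sum_C |C| (chi_4*chi_5)(C) conj(chi(C)):
  <chi_4*chi_5, chi_1> = (1/8)[1*(2)*conj(1) + 1*(-2)*conj(1) + 2*(0)*conj(1) + 2*(0)*conj(1) + 2*(0)*conj(1)]
      = (1/8)[(2) + (-2) + (0) + (0) + (0)] = 0/8 = 0
  <chi_4*chi_5, chi_2> = (1/8)[1*(2)*conj(1) + 1*(-2)*conj(1) + 2*(0)*conj(1) + 2*(0)*conj(-1) + 2*(0)*conj(-1)]
      = (1/8)[(2) + (-2) + (0) + (0) + (0)] = 0/8 = 0
  <chi_4*chi_5, chi_3> = (1/8)[1*(2)*conj(1) + 1*(-2)*conj(1) + 2*(0)*conj(-1) + 2*(0)*conj(1) + 2*(0)*conj(-1)]
      = (1/8)[(2) + (-2) + (0) + (0) + (0)] = 0/8 = 0
  <chi_4*chi_5, chi_4> = (1/8)[1*(2)*conj(1) + 1*(-2)*conj(1) + 2*(0)*conj(-1) + 2*(0)*conj(-1) + 2*(0)*conj(1)]
      = (1/8)[(2) + (-2) + (0) + (0) + (0)] = 0/8 = 0
  <chi_4*chi_5, chi_5> = (1/8)[1*(2)*conj(2) + 1*(-2)*conj(-2) + 2*(0)*conj(0) + 2*(0)*conj(0) + 2*(0)*conj(0)]
      = (1/8)[(4) + (4) + (0) + (0) + (0)] = 8/8 = 1
Hence the multiplicities are chi_5: 1. Dimension check: dim(chi_4)*dim(chi_5) = 1*2 = 2 and sum (mult * dim) = 1*2 = 2.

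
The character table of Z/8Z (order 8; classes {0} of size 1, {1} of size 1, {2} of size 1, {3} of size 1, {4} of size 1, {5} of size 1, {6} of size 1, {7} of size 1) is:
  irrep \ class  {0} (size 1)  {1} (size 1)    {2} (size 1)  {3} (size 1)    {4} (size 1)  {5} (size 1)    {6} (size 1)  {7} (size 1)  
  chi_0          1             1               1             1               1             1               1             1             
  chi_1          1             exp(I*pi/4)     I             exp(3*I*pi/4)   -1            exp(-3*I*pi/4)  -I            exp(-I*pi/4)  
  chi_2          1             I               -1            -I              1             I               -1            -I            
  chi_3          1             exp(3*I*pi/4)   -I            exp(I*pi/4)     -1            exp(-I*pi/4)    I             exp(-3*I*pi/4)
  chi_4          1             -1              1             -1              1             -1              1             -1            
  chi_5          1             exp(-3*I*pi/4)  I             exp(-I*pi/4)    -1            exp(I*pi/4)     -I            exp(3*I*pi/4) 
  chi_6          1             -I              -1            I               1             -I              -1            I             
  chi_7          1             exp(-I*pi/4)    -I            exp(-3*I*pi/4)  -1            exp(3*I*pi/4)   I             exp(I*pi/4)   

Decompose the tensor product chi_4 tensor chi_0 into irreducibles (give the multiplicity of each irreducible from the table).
chi_4 tensor chi_0 = chi_4 (all other irreducibles have multiplicity 0).

Why: The character of a tensor product is the pointwise product (chi_4 * chi_0)(C) = chi_4(C) * chi_0(C):
  {0}: (1)*(1), {1}: (-1)*(1), {2}: (1)*(1), {3}: (-1)*(1), {4}: (1)*(1), {5}: (-1)*(1), {6}: (1)*(1), {7}: (-1)*(1)
so (chi_4 * chi_0) takes values
  {0} -> 1, {1} -> -1, {2} -> 1, {3} -> -1, {4} -> 1, {5} -> -1, {6} -> 1, {7} -> -1.
Now take the inner product of this character with each irreducible chi from the table, <chi_4*chi_0, chi> = (1/8) sum_C |C| (chi_4*chi_0)(C) conj(chi(C)):
  <chi_4*chi_0, chi_0> = (1/8)[1*(1)*conj(1) + 1*(-1)*conj(1) + 1*(1)*conj(1) + 1*(-1)*conj(1) + 1*(1)*conj(1) + 1*(-1)*conj(1) + 1*(1)*conj(1) + 1*(-1)*conj(1)]
      = (1/8)[(1) + (-1) + (1) + (-1) + (1) + (-1) + (1) + (-1)] = 0/8 = 0
  <chi_4*chi_0, chi_1> = (1/8)[1*(1)*conj(1) + 1*(-1)*conj(exp(I*pi/4)) + 1*(1)*conj(I) + 1*(-1)*conj(exp(3*I*pi/4)) + 1*(1)*conj(-1) + 1*(-1)*conj(exp(-3*I*pi/4)) + 1*(1)*conj(-I) + 1*(-1)*conj(exp(-I*pi/4))]
      = (1/8)[(1) + (-exp(-I*pi/4)) + (-I) + (-exp(-3*I*pi/4)) + (-1) + (-exp(3*I*pi/4)) + (I) + (-exp(I*pi/4))] = 0/8 = 0
  <chi_4*chi_0, chi_2> = (1/8)[1*(1)*conj(1) + 1*(-1)*conj(I) + 1*(1)*conj(-1) + 1*(-1)*conj(-I) + 1*(1)*conj(1) + 1*(-1)*conj(I) + 1*(1)*conj(-1) + 1*(-1)*conj(-I)]
      = (1/8)[(1) + (I) + (-1) + (-I) + (1) + (I) + (-1) + (-I)] = 0/8 = 0
  <chi_4*chi_0, chi_3> = (1/8)[1*(1)*conj(1) + 1*(-1)*conj(exp(3*I*pi/4)) + 1*(1)*conj(-I) + 1*(-1)*conj(exp(I*pi/4)) + 1*(1)*conj(-1) + 1*(-1)*conj(exp(-I*pi/4)) + 1*(1)*conj(I) + 1*(-1)*conj(exp(-3*I*pi/4))]
      = (1/8)[(1) + (-exp(-3*I*pi/4)) + (I) + (-exp(-I*pi/4)) + (-1) + (-exp(I*pi/4)) + (-I) + (-exp(3*I*pi/4))] = 0/8 = 0
  <chi_4*chi_0, chi_4> = (1/8)[1*(1)*conj(1) + 1*(-1)*conj(-1) + 1*(1)*conj(1) + 1*(-1)*conj(-1) + 1*(1)*conj(1) + 1*(-1)*conj(-1) + 1*(1)*conj(1) + 1*(-1)*conj(-1)]
      = (1/8)[(1) + (1) + (1) + (1) + (1) + (1) + (1) + (1)] = 8/8 = 1
  <chi_4*chi_0, chi_5> = (1/8)[1*(1)*conj(1) + 1*(-1)*conj(exp(-3*I*pi/4)) + 1*(1)*conj(I) + 1*(-1)*conj(exp(-I*pi/4)) + 1*(1)*conj(-1) + 1*(-1)*conj(exp(I*pi/4)) + 1*(1)*conj(-I) + 1*(-1)*conj(exp(3*I*pi/4))]
      = (1/8)[(1) + (-exp(3*I*pi/4)) + (-I) + (-exp(I*pi/4)) + (-1) + (-exp(-I*pi/4)) + (I) + (-exp(-3*I*pi/4))] = 0/8 = 0
  <chi_4*chi_0, chi_6> = (1/8)[1*(1)*conj(1) + 1*(-1)*conj(-I) + 1*(1)*conj(-1) + 1*(-1)*conj(I) + 1*(1)*conj(1) + 1*(-1)*conj(-I) + 1*(1)*conj(-1) + 1*(-1)*conj(I)]
      = (1/8)[(1) + (-I) + (-1) + (I) + (1) + (-I) + (-1) + (I)] = 0/8 = 0
  <chi_4*chi_0, chi_7> = (1/8)[1*(1)*conj(1) + 1*(-1)*conj(exp(-I*pi/4)) + 1*(1)*conj(-I) + 1*(-1)*conj(exp(-3*I*pi/4)) + 1*(1)*conj(-1) + 1*(-1)*conj(exp(3*I*pi/4)) + 1*(1)*conj(I) + 1*(-1)*conj(exp(I*pi/4))]
      = (1/8)[(1) + (-exp(I*pi/4)) + (I) + (-exp(3*I*pi/4)) + (-1) + (-exp(-3*I*pi/4)) + (-I) + (-exp(-I*pi/4))] = 0/8 = 0
(Exp terms are combined using exp(i*s)*conj(exp(i*t)) = exp(i*(s-t)), and sums of them are collapsed using the identity that for every m > 1 the m distinct m-th roots of unity sum to 0, e.g. 1 + exp(2*I*pi/3) + exp(-2*I*pi/3) = 0.)
Hence the multiplicities are chi_4: 1. Dimension check: dim(chi_4)*dim(chi_0) = 1*1 = 1 and sum (mult * dim) = 1*1 = 1.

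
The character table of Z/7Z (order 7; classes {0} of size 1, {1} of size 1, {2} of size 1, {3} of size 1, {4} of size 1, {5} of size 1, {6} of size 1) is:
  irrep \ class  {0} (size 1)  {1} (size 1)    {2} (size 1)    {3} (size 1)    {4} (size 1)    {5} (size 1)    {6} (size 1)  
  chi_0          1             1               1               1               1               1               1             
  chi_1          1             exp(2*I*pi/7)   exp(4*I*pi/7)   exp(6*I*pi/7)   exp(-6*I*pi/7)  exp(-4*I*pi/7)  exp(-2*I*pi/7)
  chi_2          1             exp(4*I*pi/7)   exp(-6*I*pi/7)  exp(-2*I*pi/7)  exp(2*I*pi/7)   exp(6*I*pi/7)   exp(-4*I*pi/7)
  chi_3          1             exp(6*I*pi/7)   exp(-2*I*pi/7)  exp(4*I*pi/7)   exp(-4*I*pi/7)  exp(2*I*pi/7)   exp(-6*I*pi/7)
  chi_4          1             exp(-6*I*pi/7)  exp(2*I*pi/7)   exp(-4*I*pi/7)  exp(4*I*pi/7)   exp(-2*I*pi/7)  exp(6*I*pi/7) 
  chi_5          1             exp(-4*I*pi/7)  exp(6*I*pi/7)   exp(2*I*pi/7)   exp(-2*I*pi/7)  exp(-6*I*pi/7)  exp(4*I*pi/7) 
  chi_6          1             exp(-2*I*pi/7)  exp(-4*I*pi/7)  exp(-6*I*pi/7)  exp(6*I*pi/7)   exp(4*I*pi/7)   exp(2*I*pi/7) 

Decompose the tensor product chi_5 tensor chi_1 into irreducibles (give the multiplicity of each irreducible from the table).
chi_5 tensor chi_1 = chi_6 (all other irreducibles have multiplicity 0).

Working: The character of a tensor product is the pointwise product (chi_5 * chi_1)(C) = chi_5(C) * chi_1(C):
  {0}: (1)*(1), {1}: (exp(-4*I*pi/7))*(exp(2*I*pi/7)), {2}: (exp(6*I*pi/7))*(exp(4*I*pi/7)), {3}: (exp(2*I*pi/7))*(exp(6*I*pi/7)), {4}: (exp(-2*I*pi/7))*(exp(-6*I*pi/7)), {5}: (exp(-6*I*pi/7))*(exp(-4*I*pi/7)), {6}: (exp(4*I*pi/7))*(exp(-2*I*pi/7))
so (chi_5 * chi_1) takes values
  {0} -> 1, {1} -> exp(-2*I*pi/7), {2} -> exp(-4*I*pi/7), {3} -> exp(-6*I*pi/7), {4} -> exp(6*I*pi/7), {5} -> exp(4*I*pi/7), {6} -> exp(2*I*pi/7).
Now take the inner product of this character with each irreducible chi from the table, <chi_5*chi_1, chi> = (1/7) sum_C |C| (chi_5*chi_1)(C) conj(chi(C)):
  <chi_5*chi_1, chi_0> = (1/7)[1*(1)*conj(1) + 1*(exp(-2*I*pi/7))*conj(1) + 1*(exp(-4*I*pi/7))*conj(1) + 1*(exp(-6*I*pi/7))*conj(1) + 1*(exp(6*I*pi/7))*conj(1) + 1*(exp(4*I*pi/7))*conj(1) + 1*(exp(2*I*pi/7))*conj(1)]
      = (1/7)[(1) + (exp(-2*I*pi/7)) + (exp(-4*I*pi/7)) + (exp(-6*I*pi/7)) + (exp(6*I*pi/7)) + (exp(4*I*pi/7)) + (exp(2*I*pi/7))] = 0/7 = 0
  <chi_5*chi_1, chi_1> = (1/7)[1*(1)*conj(1) + 1*(exp(-2*I*pi/7))*conj(exp(2*I*pi/7)) + 1*(exp(-4*I*pi/7))*conj(exp(4*I*pi/7)) + 1*(exp(-6*I*pi/7))*conj(exp(6*I*pi/7)) + 1*(exp(6*I*pi/7))*conj(exp(-6*I*pi/7)) + 1*(exp(4*I*pi/7))*conj(exp(-4*I*pi/7)) + 1*(exp(2*I*pi/7))*conj(exp(-2*I*pi/7))]
      = (1/7)[(1) + (exp(-4*I*pi/7)) + (exp(6*I*pi/7)) + (exp(2*I*pi/7)) + (exp(-2*I*pi/7)) + (exp(-6*I*pi/7)) + (exp(4*I*pi/7))] = 0/7 = 0
  <chi_5*chi_1, chi_2> = (1/7)[1*(1)*conj(1) + 1*(exp(-2*I*pi/7))*conj(exp(4*I*pi/7)) + 1*(exp(-4*I*pi/7))*conj(exp(-6*I*pi/7)) + 1*(exp(-6*I*pi/7))*conj(exp(-2*I*pi/7)) + 1*(exp(6*I*pi/7))*conj(exp(2*I*pi/7)) + 1*(exp(4*I*pi/7))*conj(exp(6*I*pi/7)) + 1*(exp(2*I*pi/7))*conj(exp(-4*I*pi/7))]
      = (1/7)[(1) + (exp(-6*I*pi/7)) + (exp(2*I*pi/7)) + (exp(-4*I*pi/7)) + (exp(4*I*pi/7)) + (exp(-2*I*pi/7)) + (exp(6*I*pi/7))] = 0/7 = 0
  <chi_5*chi_1, chi_3> = (1/7)[1*(1)*conj(1) + 1*(exp(-2*I*pi/7))*conj(exp(6*I*pi/7)) + 1*(exp(-4*I*pi/7))*conj(exp(-2*I*pi/7)) + 1*(exp(-6*I*pi/7))*conj(exp(4*I*pi/7)) + 1*(exp(6*I*pi/7))*conj(exp(-4*I*pi/7)) + 1*(exp(4*I*pi/7))*conj(exp(2*I*pi/7)) + 1*(exp(2*I*pi/7))*conj(exp(-6*I*pi/7))]
      = (1/7)[(1) + (exp(6*I*pi/7)) + (exp(-2*I*pi/7)) + (exp(4*I*pi/7)) + (exp(-4*I*pi/7)) + (exp(2*I*pi/7)) + (exp(-6*I*pi/7))] = 0/7 = 0
  <chi_5*chi_1, chi_4> = (1/7)[1*(1)*conj(1) + 1*(exp(-2*I*pi/7))*conj(exp(-6*I*pi/7)) + 1*(exp(-4*I*pi/7))*conj(exp(2*I*pi/7)) + 1*(exp(-6*I*pi/7))*conj(exp(-4*I*pi/7)) + 1*(exp(6*I*pi/7))*conj(exp(4*I*pi/7)) + 1*(exp(4*I*pi/7))*conj(exp(-2*I*pi/7)) + 1*(exp(2*I*pi/7))*conj(exp(6*I*pi/7))]
      = (1/7)[(1) + (exp(4*I*pi/7)) + (exp(-6*I*pi/7)) + (exp(-2*I*pi/7)) + (exp(2*I*pi/7)) + (exp(6*I*pi/7)) + (exp(-4*I*pi/7))] = 0/7 = 0
  <chi_5*chi_1, chi_5> = (1/7)[1*(1)*conj(1) + 1*(exp(-2*I*pi/7))*conj(exp(-4*I*pi/7)) + 1*(exp(-4*I*pi/7))*conj(exp(6*I*pi/7)) + 1*(exp(-6*I*pi/7))*conj(exp(2*I*pi/7)) + 1*(exp(6*I*pi/7))*conj(exp(-2*I*pi/7)) + 1*(exp(4*I*pi/7))*conj(exp(-6*I*pi/7)) + 1*(exp(2*I*pi/7))*conj(exp(4*I*pi/7))]
      = (1/7)[(1) + (exp(2*I*pi/7)) + (exp(4*I*pi/7)) + (exp(6*I*pi/7)) + (exp(-6*I*pi/7)) + (exp(-4*I*pi/7)) + (exp(-2*I*pi/7))] = 0/7 = 0
  <chi_5*chi_1, chi_6> = (1/7)[1*(1)*conj(1) + 1*(exp(-2*I*pi/7))*conj(exp(-2*I*pi/7)) + 1*(exp(-4*I*pi/7))*conj(exp(-4*I*pi/7)) + 1*(exp(-6*I*pi/7))*conj(exp(-6*I*pi/7)) + 1*(exp(6*I*pi/7))*conj(exp(6*I*pi/7)) + 1*(exp(4*I*pi/7))*conj(exp(4*I*pi/7)) + 1*(exp(2*I*pi/7))*conj(exp(2*I*pi/7))]
      = (1/7)[(1) + (1) + (1) + (1) + (1) + (1) + (1)] = 7/7 = 1
(Exp terms are combined using exp(i*s)*conj(exp(i*t)) = exp(i*(s-t)), and sums of them are collapsed using the identity that for every m > 1 the m distinct m-th roots of unity sum to 0, e.g. 1 + exp(2*I*pi/3) + exp(-2*I*pi/3) = 0.)
Hence the multiplicities are chi_6: 1. Dimension check: dim(chi_5)*dim(chi_1) = 1*1 = 1 and sum (mult * dim) = 1*1 = 1.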